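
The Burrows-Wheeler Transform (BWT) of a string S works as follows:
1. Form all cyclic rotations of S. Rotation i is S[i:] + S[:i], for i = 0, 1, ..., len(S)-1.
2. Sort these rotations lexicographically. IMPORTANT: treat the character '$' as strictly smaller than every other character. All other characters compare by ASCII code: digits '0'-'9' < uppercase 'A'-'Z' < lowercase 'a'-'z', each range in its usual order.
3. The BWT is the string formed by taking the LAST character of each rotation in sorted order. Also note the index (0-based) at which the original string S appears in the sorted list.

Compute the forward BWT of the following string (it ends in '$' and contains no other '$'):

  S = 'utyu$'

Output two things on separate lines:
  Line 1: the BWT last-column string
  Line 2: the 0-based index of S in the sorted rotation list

Answer: uuy$t
3

Derivation:
All 5 rotations (rotation i = S[i:]+S[:i]):
  rot[0] = utyu$
  rot[1] = tyu$u
  rot[2] = yu$ut
  rot[3] = u$uty
  rot[4] = $utyu
Sorted (with $ < everything):
  sorted[0] = $utyu  (last char: 'u')
  sorted[1] = tyu$u  (last char: 'u')
  sorted[2] = u$uty  (last char: 'y')
  sorted[3] = utyu$  (last char: '$')
  sorted[4] = yu$ut  (last char: 't')
Last column: uuy$t
Original string S is at sorted index 3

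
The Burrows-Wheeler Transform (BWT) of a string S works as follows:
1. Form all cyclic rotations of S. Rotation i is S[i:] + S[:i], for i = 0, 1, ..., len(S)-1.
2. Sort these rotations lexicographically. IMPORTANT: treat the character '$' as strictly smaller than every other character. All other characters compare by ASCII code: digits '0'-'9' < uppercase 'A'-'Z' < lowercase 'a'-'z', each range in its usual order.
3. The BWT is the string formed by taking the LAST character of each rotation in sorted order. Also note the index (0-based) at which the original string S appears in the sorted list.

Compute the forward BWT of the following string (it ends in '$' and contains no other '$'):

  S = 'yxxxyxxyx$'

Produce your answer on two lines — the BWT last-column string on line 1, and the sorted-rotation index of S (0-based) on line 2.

All 10 rotations (rotation i = S[i:]+S[:i]):
  rot[0] = yxxxyxxyx$
  rot[1] = xxxyxxyx$y
  rot[2] = xxyxxyx$yx
  rot[3] = xyxxyx$yxx
  rot[4] = yxxyx$yxxx
  rot[5] = xxyx$yxxxy
  rot[6] = xyx$yxxxyx
  rot[7] = yx$yxxxyxx
  rot[8] = x$yxxxyxxy
  rot[9] = $yxxxyxxyx
Sorted (with $ < everything):
  sorted[0] = $yxxxyxxyx  (last char: 'x')
  sorted[1] = x$yxxxyxxy  (last char: 'y')
  sorted[2] = xxxyxxyx$y  (last char: 'y')
  sorted[3] = xxyx$yxxxy  (last char: 'y')
  sorted[4] = xxyxxyx$yx  (last char: 'x')
  sorted[5] = xyx$yxxxyx  (last char: 'x')
  sorted[6] = xyxxyx$yxx  (last char: 'x')
  sorted[7] = yx$yxxxyxx  (last char: 'x')
  sorted[8] = yxxxyxxyx$  (last char: '$')
  sorted[9] = yxxyx$yxxx  (last char: 'x')
Last column: xyyyxxxx$x
Original string S is at sorted index 8

Answer: xyyyxxxx$x
8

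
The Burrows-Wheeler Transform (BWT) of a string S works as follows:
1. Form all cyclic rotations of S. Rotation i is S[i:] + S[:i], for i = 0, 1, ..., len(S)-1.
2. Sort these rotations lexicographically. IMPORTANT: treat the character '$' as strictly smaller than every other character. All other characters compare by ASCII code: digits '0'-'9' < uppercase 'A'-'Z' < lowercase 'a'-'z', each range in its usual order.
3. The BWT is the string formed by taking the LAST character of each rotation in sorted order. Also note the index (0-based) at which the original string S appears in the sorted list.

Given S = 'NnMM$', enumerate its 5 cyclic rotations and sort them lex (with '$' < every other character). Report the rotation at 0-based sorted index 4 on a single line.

Answer: nMM$N

Derivation:
All 5 rotations (rotation i = S[i:]+S[:i]):
  rot[0] = NnMM$
  rot[1] = nMM$N
  rot[2] = MM$Nn
  rot[3] = M$NnM
  rot[4] = $NnMM
Sorted (with $ < everything):
  sorted[0] = $NnMM
  sorted[1] = M$NnM
  sorted[2] = MM$Nn
  sorted[3] = NnMM$
  sorted[4] = nMM$N
sorted[4] = nMM$N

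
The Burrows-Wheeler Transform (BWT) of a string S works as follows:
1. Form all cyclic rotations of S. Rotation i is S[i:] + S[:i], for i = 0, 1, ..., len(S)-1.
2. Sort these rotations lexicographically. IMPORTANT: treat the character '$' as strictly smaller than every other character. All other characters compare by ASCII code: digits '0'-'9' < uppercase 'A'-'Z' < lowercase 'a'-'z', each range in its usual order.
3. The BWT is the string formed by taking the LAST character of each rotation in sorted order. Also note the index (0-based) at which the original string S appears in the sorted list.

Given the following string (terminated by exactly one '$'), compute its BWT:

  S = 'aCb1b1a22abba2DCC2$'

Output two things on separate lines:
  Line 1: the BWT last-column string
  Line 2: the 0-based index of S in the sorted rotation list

Answer: 2bbCaa2CDa21b$21Cba
13

Derivation:
All 19 rotations (rotation i = S[i:]+S[:i]):
  rot[0] = aCb1b1a22abba2DCC2$
  rot[1] = Cb1b1a22abba2DCC2$a
  rot[2] = b1b1a22abba2DCC2$aC
  rot[3] = 1b1a22abba2DCC2$aCb
  rot[4] = b1a22abba2DCC2$aCb1
  rot[5] = 1a22abba2DCC2$aCb1b
  rot[6] = a22abba2DCC2$aCb1b1
  rot[7] = 22abba2DCC2$aCb1b1a
  rot[8] = 2abba2DCC2$aCb1b1a2
  rot[9] = abba2DCC2$aCb1b1a22
  rot[10] = bba2DCC2$aCb1b1a22a
  rot[11] = ba2DCC2$aCb1b1a22ab
  rot[12] = a2DCC2$aCb1b1a22abb
  rot[13] = 2DCC2$aCb1b1a22abba
  rot[14] = DCC2$aCb1b1a22abba2
  rot[15] = CC2$aCb1b1a22abba2D
  rot[16] = C2$aCb1b1a22abba2DC
  rot[17] = 2$aCb1b1a22abba2DCC
  rot[18] = $aCb1b1a22abba2DCC2
Sorted (with $ < everything):
  sorted[0] = $aCb1b1a22abba2DCC2  (last char: '2')
  sorted[1] = 1a22abba2DCC2$aCb1b  (last char: 'b')
  sorted[2] = 1b1a22abba2DCC2$aCb  (last char: 'b')
  sorted[3] = 2$aCb1b1a22abba2DCC  (last char: 'C')
  sorted[4] = 22abba2DCC2$aCb1b1a  (last char: 'a')
  sorted[5] = 2DCC2$aCb1b1a22abba  (last char: 'a')
  sorted[6] = 2abba2DCC2$aCb1b1a2  (last char: '2')
  sorted[7] = C2$aCb1b1a22abba2DC  (last char: 'C')
  sorted[8] = CC2$aCb1b1a22abba2D  (last char: 'D')
  sorted[9] = Cb1b1a22abba2DCC2$a  (last char: 'a')
  sorted[10] = DCC2$aCb1b1a22abba2  (last char: '2')
  sorted[11] = a22abba2DCC2$aCb1b1  (last char: '1')
  sorted[12] = a2DCC2$aCb1b1a22abb  (last char: 'b')
  sorted[13] = aCb1b1a22abba2DCC2$  (last char: '$')
  sorted[14] = abba2DCC2$aCb1b1a22  (last char: '2')
  sorted[15] = b1a22abba2DCC2$aCb1  (last char: '1')
  sorted[16] = b1b1a22abba2DCC2$aC  (last char: 'C')
  sorted[17] = ba2DCC2$aCb1b1a22ab  (last char: 'b')
  sorted[18] = bba2DCC2$aCb1b1a22a  (last char: 'a')
Last column: 2bbCaa2CDa21b$21Cba
Original string S is at sorted index 13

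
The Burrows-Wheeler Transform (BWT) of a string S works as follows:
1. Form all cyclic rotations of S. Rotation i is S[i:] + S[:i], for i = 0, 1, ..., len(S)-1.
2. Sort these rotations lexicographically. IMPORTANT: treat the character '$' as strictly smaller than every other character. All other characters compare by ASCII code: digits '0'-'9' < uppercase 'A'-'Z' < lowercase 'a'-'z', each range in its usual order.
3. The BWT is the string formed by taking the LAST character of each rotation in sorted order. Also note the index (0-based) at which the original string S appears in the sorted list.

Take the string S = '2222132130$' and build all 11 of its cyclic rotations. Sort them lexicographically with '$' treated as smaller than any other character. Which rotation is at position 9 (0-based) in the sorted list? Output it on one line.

Answer: 30$22221321

Derivation:
All 11 rotations (rotation i = S[i:]+S[:i]):
  rot[0] = 2222132130$
  rot[1] = 222132130$2
  rot[2] = 22132130$22
  rot[3] = 2132130$222
  rot[4] = 132130$2222
  rot[5] = 32130$22221
  rot[6] = 2130$222213
  rot[7] = 130$2222132
  rot[8] = 30$22221321
  rot[9] = 0$222213213
  rot[10] = $2222132130
Sorted (with $ < everything):
  sorted[0] = $2222132130
  sorted[1] = 0$222213213
  sorted[2] = 130$2222132
  sorted[3] = 132130$2222
  sorted[4] = 2130$222213
  sorted[5] = 2132130$222
  sorted[6] = 22132130$22
  sorted[7] = 222132130$2
  sorted[8] = 2222132130$
  sorted[9] = 30$22221321
  sorted[10] = 32130$22221
sorted[9] = 30$22221321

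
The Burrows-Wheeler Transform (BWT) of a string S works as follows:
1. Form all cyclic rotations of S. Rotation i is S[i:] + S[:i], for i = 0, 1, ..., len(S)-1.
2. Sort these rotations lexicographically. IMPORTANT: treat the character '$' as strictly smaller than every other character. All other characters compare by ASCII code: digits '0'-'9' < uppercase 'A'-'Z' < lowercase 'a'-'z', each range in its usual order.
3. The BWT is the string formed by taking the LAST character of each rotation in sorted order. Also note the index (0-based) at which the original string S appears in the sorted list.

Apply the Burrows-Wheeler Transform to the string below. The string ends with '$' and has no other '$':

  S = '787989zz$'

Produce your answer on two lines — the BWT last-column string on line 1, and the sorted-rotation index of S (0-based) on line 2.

All 9 rotations (rotation i = S[i:]+S[:i]):
  rot[0] = 787989zz$
  rot[1] = 87989zz$7
  rot[2] = 7989zz$78
  rot[3] = 989zz$787
  rot[4] = 89zz$7879
  rot[5] = 9zz$78798
  rot[6] = zz$787989
  rot[7] = z$787989z
  rot[8] = $787989zz
Sorted (with $ < everything):
  sorted[0] = $787989zz  (last char: 'z')
  sorted[1] = 787989zz$  (last char: '$')
  sorted[2] = 7989zz$78  (last char: '8')
  sorted[3] = 87989zz$7  (last char: '7')
  sorted[4] = 89zz$7879  (last char: '9')
  sorted[5] = 989zz$787  (last char: '7')
  sorted[6] = 9zz$78798  (last char: '8')
  sorted[7] = z$787989z  (last char: 'z')
  sorted[8] = zz$787989  (last char: '9')
Last column: z$87978z9
Original string S is at sorted index 1

Answer: z$87978z9
1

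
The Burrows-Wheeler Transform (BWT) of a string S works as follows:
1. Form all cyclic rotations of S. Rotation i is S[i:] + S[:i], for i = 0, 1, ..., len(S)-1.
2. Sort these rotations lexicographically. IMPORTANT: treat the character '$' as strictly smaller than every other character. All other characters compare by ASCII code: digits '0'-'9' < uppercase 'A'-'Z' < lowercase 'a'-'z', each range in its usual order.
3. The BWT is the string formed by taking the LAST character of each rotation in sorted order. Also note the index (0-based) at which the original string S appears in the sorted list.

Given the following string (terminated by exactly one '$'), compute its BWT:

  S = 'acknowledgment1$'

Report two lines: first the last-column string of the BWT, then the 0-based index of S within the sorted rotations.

Answer: 1t$aelmdcwgkenno
2

Derivation:
All 16 rotations (rotation i = S[i:]+S[:i]):
  rot[0] = acknowledgment1$
  rot[1] = cknowledgment1$a
  rot[2] = knowledgment1$ac
  rot[3] = nowledgment1$ack
  rot[4] = owledgment1$ackn
  rot[5] = wledgment1$ackno
  rot[6] = ledgment1$acknow
  rot[7] = edgment1$acknowl
  rot[8] = dgment1$acknowle
  rot[9] = gment1$acknowled
  rot[10] = ment1$acknowledg
  rot[11] = ent1$acknowledgm
  rot[12] = nt1$acknowledgme
  rot[13] = t1$acknowledgmen
  rot[14] = 1$acknowledgment
  rot[15] = $acknowledgment1
Sorted (with $ < everything):
  sorted[0] = $acknowledgment1  (last char: '1')
  sorted[1] = 1$acknowledgment  (last char: 't')
  sorted[2] = acknowledgment1$  (last char: '$')
  sorted[3] = cknowledgment1$a  (last char: 'a')
  sorted[4] = dgment1$acknowle  (last char: 'e')
  sorted[5] = edgment1$acknowl  (last char: 'l')
  sorted[6] = ent1$acknowledgm  (last char: 'm')
  sorted[7] = gment1$acknowled  (last char: 'd')
  sorted[8] = knowledgment1$ac  (last char: 'c')
  sorted[9] = ledgment1$acknow  (last char: 'w')
  sorted[10] = ment1$acknowledg  (last char: 'g')
  sorted[11] = nowledgment1$ack  (last char: 'k')
  sorted[12] = nt1$acknowledgme  (last char: 'e')
  sorted[13] = owledgment1$ackn  (last char: 'n')
  sorted[14] = t1$acknowledgmen  (last char: 'n')
  sorted[15] = wledgment1$ackno  (last char: 'o')
Last column: 1t$aelmdcwgkenno
Original string S is at sorted index 2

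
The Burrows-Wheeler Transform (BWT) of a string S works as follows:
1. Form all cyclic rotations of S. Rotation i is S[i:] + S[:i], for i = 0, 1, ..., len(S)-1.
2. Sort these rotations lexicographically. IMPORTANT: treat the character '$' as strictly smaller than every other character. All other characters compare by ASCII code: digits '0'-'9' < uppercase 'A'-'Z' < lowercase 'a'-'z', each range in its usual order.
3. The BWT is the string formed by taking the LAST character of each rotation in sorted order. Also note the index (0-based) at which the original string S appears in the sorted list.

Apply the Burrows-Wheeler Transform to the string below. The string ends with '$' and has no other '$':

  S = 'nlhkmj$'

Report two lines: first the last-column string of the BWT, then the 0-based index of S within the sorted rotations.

Answer: jlmhnk$
6

Derivation:
All 7 rotations (rotation i = S[i:]+S[:i]):
  rot[0] = nlhkmj$
  rot[1] = lhkmj$n
  rot[2] = hkmj$nl
  rot[3] = kmj$nlh
  rot[4] = mj$nlhk
  rot[5] = j$nlhkm
  rot[6] = $nlhkmj
Sorted (with $ < everything):
  sorted[0] = $nlhkmj  (last char: 'j')
  sorted[1] = hkmj$nl  (last char: 'l')
  sorted[2] = j$nlhkm  (last char: 'm')
  sorted[3] = kmj$nlh  (last char: 'h')
  sorted[4] = lhkmj$n  (last char: 'n')
  sorted[5] = mj$nlhk  (last char: 'k')
  sorted[6] = nlhkmj$  (last char: '$')
Last column: jlmhnk$
Original string S is at sorted index 6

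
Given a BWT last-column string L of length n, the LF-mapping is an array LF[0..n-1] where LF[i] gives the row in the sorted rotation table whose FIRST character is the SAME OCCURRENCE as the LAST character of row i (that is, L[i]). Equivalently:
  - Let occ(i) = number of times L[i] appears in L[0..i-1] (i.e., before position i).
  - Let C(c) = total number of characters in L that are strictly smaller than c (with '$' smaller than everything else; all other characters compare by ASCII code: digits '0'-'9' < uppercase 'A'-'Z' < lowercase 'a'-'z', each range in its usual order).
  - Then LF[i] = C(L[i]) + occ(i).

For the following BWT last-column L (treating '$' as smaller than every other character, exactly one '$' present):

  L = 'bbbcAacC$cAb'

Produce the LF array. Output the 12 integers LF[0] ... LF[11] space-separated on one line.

Answer: 5 6 7 9 1 4 10 3 0 11 2 8

Derivation:
Char counts: '$':1, 'A':2, 'C':1, 'a':1, 'b':4, 'c':3
C (first-col start): C('$')=0, C('A')=1, C('C')=3, C('a')=4, C('b')=5, C('c')=9
L[0]='b': occ=0, LF[0]=C('b')+0=5+0=5
L[1]='b': occ=1, LF[1]=C('b')+1=5+1=6
L[2]='b': occ=2, LF[2]=C('b')+2=5+2=7
L[3]='c': occ=0, LF[3]=C('c')+0=9+0=9
L[4]='A': occ=0, LF[4]=C('A')+0=1+0=1
L[5]='a': occ=0, LF[5]=C('a')+0=4+0=4
L[6]='c': occ=1, LF[6]=C('c')+1=9+1=10
L[7]='C': occ=0, LF[7]=C('C')+0=3+0=3
L[8]='$': occ=0, LF[8]=C('$')+0=0+0=0
L[9]='c': occ=2, LF[9]=C('c')+2=9+2=11
L[10]='A': occ=1, LF[10]=C('A')+1=1+1=2
L[11]='b': occ=3, LF[11]=C('b')+3=5+3=8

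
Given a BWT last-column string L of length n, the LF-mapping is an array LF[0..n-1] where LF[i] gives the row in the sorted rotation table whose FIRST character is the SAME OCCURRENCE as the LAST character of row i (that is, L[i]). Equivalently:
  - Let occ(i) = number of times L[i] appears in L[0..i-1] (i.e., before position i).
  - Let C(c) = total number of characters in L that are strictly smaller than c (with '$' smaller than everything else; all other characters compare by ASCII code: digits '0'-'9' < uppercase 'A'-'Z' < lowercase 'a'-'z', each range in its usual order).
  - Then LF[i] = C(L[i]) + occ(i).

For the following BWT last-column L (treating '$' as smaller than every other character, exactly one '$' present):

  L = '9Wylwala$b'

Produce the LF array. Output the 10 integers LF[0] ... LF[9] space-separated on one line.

Answer: 1 2 9 6 8 3 7 4 0 5

Derivation:
Char counts: '$':1, '9':1, 'W':1, 'a':2, 'b':1, 'l':2, 'w':1, 'y':1
C (first-col start): C('$')=0, C('9')=1, C('W')=2, C('a')=3, C('b')=5, C('l')=6, C('w')=8, C('y')=9
L[0]='9': occ=0, LF[0]=C('9')+0=1+0=1
L[1]='W': occ=0, LF[1]=C('W')+0=2+0=2
L[2]='y': occ=0, LF[2]=C('y')+0=9+0=9
L[3]='l': occ=0, LF[3]=C('l')+0=6+0=6
L[4]='w': occ=0, LF[4]=C('w')+0=8+0=8
L[5]='a': occ=0, LF[5]=C('a')+0=3+0=3
L[6]='l': occ=1, LF[6]=C('l')+1=6+1=7
L[7]='a': occ=1, LF[7]=C('a')+1=3+1=4
L[8]='$': occ=0, LF[8]=C('$')+0=0+0=0
L[9]='b': occ=0, LF[9]=C('b')+0=5+0=5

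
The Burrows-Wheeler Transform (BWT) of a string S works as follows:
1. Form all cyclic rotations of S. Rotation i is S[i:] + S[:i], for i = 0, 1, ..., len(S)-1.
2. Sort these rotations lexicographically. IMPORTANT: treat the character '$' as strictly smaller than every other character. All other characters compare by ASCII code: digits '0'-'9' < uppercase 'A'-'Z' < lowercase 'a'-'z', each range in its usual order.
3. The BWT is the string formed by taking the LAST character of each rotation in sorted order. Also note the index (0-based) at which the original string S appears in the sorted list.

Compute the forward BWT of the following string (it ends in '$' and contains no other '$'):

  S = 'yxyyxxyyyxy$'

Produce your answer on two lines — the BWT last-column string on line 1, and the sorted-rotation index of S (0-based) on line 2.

All 12 rotations (rotation i = S[i:]+S[:i]):
  rot[0] = yxyyxxyyyxy$
  rot[1] = xyyxxyyyxy$y
  rot[2] = yyxxyyyxy$yx
  rot[3] = yxxyyyxy$yxy
  rot[4] = xxyyyxy$yxyy
  rot[5] = xyyyxy$yxyyx
  rot[6] = yyyxy$yxyyxx
  rot[7] = yyxy$yxyyxxy
  rot[8] = yxy$yxyyxxyy
  rot[9] = xy$yxyyxxyyy
  rot[10] = y$yxyyxxyyyx
  rot[11] = $yxyyxxyyyxy
Sorted (with $ < everything):
  sorted[0] = $yxyyxxyyyxy  (last char: 'y')
  sorted[1] = xxyyyxy$yxyy  (last char: 'y')
  sorted[2] = xy$yxyyxxyyy  (last char: 'y')
  sorted[3] = xyyxxyyyxy$y  (last char: 'y')
  sorted[4] = xyyyxy$yxyyx  (last char: 'x')
  sorted[5] = y$yxyyxxyyyx  (last char: 'x')
  sorted[6] = yxxyyyxy$yxy  (last char: 'y')
  sorted[7] = yxy$yxyyxxyy  (last char: 'y')
  sorted[8] = yxyyxxyyyxy$  (last char: '$')
  sorted[9] = yyxxyyyxy$yx  (last char: 'x')
  sorted[10] = yyxy$yxyyxxy  (last char: 'y')
  sorted[11] = yyyxy$yxyyxx  (last char: 'x')
Last column: yyyyxxyy$xyx
Original string S is at sorted index 8

Answer: yyyyxxyy$xyx
8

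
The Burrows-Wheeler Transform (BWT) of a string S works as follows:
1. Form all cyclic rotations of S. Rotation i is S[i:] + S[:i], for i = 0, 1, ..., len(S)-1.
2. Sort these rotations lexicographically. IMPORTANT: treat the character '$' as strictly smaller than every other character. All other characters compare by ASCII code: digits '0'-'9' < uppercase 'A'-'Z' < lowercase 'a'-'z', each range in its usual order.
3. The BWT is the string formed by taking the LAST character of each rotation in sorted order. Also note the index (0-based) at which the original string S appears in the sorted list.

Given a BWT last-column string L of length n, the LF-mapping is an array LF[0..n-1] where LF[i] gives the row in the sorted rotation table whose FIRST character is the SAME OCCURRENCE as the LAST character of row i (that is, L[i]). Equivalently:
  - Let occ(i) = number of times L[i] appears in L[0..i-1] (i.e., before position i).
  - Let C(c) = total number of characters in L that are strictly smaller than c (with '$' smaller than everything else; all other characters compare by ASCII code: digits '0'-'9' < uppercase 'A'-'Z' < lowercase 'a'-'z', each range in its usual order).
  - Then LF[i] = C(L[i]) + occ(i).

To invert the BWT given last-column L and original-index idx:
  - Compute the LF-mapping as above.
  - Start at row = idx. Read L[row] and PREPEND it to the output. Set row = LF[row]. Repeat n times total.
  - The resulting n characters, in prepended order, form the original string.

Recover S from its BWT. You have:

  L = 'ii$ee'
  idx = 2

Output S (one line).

LF mapping: 3 4 0 1 2
Walk LF starting at row 2, prepending L[row]:
  step 1: row=2, L[2]='$', prepend. Next row=LF[2]=0
  step 2: row=0, L[0]='i', prepend. Next row=LF[0]=3
  step 3: row=3, L[3]='e', prepend. Next row=LF[3]=1
  step 4: row=1, L[1]='i', prepend. Next row=LF[1]=4
  step 5: row=4, L[4]='e', prepend. Next row=LF[4]=2
Reversed output: eiei$

Answer: eiei$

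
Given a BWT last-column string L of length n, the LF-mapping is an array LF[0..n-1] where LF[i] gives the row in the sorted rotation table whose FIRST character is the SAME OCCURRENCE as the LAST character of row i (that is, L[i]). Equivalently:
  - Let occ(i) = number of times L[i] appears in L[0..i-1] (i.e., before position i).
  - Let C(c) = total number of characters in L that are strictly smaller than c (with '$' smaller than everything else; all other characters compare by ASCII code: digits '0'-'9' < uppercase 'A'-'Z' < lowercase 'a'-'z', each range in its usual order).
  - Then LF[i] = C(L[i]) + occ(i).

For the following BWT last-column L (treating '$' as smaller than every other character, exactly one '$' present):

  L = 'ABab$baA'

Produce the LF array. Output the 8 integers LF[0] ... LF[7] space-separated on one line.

Answer: 1 3 4 6 0 7 5 2

Derivation:
Char counts: '$':1, 'A':2, 'B':1, 'a':2, 'b':2
C (first-col start): C('$')=0, C('A')=1, C('B')=3, C('a')=4, C('b')=6
L[0]='A': occ=0, LF[0]=C('A')+0=1+0=1
L[1]='B': occ=0, LF[1]=C('B')+0=3+0=3
L[2]='a': occ=0, LF[2]=C('a')+0=4+0=4
L[3]='b': occ=0, LF[3]=C('b')+0=6+0=6
L[4]='$': occ=0, LF[4]=C('$')+0=0+0=0
L[5]='b': occ=1, LF[5]=C('b')+1=6+1=7
L[6]='a': occ=1, LF[6]=C('a')+1=4+1=5
L[7]='A': occ=1, LF[7]=C('A')+1=1+1=2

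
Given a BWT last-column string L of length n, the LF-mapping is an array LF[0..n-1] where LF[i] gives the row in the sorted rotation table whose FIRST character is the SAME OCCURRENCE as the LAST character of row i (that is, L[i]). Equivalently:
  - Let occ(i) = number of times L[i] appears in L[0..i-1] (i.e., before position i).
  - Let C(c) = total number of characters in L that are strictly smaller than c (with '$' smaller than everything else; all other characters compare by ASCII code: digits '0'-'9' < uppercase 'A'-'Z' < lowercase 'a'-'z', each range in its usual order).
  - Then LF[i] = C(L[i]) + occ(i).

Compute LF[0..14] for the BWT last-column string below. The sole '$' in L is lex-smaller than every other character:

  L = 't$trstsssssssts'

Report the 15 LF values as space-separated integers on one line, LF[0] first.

Answer: 11 0 12 1 2 13 3 4 5 6 7 8 9 14 10

Derivation:
Char counts: '$':1, 'r':1, 's':9, 't':4
C (first-col start): C('$')=0, C('r')=1, C('s')=2, C('t')=11
L[0]='t': occ=0, LF[0]=C('t')+0=11+0=11
L[1]='$': occ=0, LF[1]=C('$')+0=0+0=0
L[2]='t': occ=1, LF[2]=C('t')+1=11+1=12
L[3]='r': occ=0, LF[3]=C('r')+0=1+0=1
L[4]='s': occ=0, LF[4]=C('s')+0=2+0=2
L[5]='t': occ=2, LF[5]=C('t')+2=11+2=13
L[6]='s': occ=1, LF[6]=C('s')+1=2+1=3
L[7]='s': occ=2, LF[7]=C('s')+2=2+2=4
L[8]='s': occ=3, LF[8]=C('s')+3=2+3=5
L[9]='s': occ=4, LF[9]=C('s')+4=2+4=6
L[10]='s': occ=5, LF[10]=C('s')+5=2+5=7
L[11]='s': occ=6, LF[11]=C('s')+6=2+6=8
L[12]='s': occ=7, LF[12]=C('s')+7=2+7=9
L[13]='t': occ=3, LF[13]=C('t')+3=11+3=14
L[14]='s': occ=8, LF[14]=C('s')+8=2+8=10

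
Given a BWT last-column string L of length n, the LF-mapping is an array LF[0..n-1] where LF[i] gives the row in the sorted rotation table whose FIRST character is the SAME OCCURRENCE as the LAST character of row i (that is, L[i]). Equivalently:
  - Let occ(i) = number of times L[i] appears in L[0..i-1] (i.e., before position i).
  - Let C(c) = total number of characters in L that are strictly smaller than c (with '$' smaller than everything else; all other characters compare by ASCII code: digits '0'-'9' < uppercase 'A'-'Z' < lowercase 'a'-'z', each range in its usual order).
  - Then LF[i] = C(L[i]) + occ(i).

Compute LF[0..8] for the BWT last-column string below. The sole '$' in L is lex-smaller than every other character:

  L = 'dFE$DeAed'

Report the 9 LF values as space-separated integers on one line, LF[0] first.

Char counts: '$':1, 'A':1, 'D':1, 'E':1, 'F':1, 'd':2, 'e':2
C (first-col start): C('$')=0, C('A')=1, C('D')=2, C('E')=3, C('F')=4, C('d')=5, C('e')=7
L[0]='d': occ=0, LF[0]=C('d')+0=5+0=5
L[1]='F': occ=0, LF[1]=C('F')+0=4+0=4
L[2]='E': occ=0, LF[2]=C('E')+0=3+0=3
L[3]='$': occ=0, LF[3]=C('$')+0=0+0=0
L[4]='D': occ=0, LF[4]=C('D')+0=2+0=2
L[5]='e': occ=0, LF[5]=C('e')+0=7+0=7
L[6]='A': occ=0, LF[6]=C('A')+0=1+0=1
L[7]='e': occ=1, LF[7]=C('e')+1=7+1=8
L[8]='d': occ=1, LF[8]=C('d')+1=5+1=6

Answer: 5 4 3 0 2 7 1 8 6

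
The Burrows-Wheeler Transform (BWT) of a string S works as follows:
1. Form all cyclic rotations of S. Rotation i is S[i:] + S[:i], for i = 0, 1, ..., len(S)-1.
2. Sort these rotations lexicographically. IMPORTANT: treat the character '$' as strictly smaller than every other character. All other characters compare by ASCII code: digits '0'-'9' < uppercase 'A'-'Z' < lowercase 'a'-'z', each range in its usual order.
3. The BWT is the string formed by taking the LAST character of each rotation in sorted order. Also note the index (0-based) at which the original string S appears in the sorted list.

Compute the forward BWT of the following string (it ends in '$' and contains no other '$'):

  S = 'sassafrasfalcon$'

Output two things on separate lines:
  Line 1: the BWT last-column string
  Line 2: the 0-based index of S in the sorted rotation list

Answer: nsfrslsaaocfs$aa
13

Derivation:
All 16 rotations (rotation i = S[i:]+S[:i]):
  rot[0] = sassafrasfalcon$
  rot[1] = assafrasfalcon$s
  rot[2] = ssafrasfalcon$sa
  rot[3] = safrasfalcon$sas
  rot[4] = afrasfalcon$sass
  rot[5] = frasfalcon$sassa
  rot[6] = rasfalcon$sassaf
  rot[7] = asfalcon$sassafr
  rot[8] = sfalcon$sassafra
  rot[9] = falcon$sassafras
  rot[10] = alcon$sassafrasf
  rot[11] = lcon$sassafrasfa
  rot[12] = con$sassafrasfal
  rot[13] = on$sassafrasfalc
  rot[14] = n$sassafrasfalco
  rot[15] = $sassafrasfalcon
Sorted (with $ < everything):
  sorted[0] = $sassafrasfalcon  (last char: 'n')
  sorted[1] = afrasfalcon$sass  (last char: 's')
  sorted[2] = alcon$sassafrasf  (last char: 'f')
  sorted[3] = asfalcon$sassafr  (last char: 'r')
  sorted[4] = assafrasfalcon$s  (last char: 's')
  sorted[5] = con$sassafrasfal  (last char: 'l')
  sorted[6] = falcon$sassafras  (last char: 's')
  sorted[7] = frasfalcon$sassa  (last char: 'a')
  sorted[8] = lcon$sassafrasfa  (last char: 'a')
  sorted[9] = n$sassafrasfalco  (last char: 'o')
  sorted[10] = on$sassafrasfalc  (last char: 'c')
  sorted[11] = rasfalcon$sassaf  (last char: 'f')
  sorted[12] = safrasfalcon$sas  (last char: 's')
  sorted[13] = sassafrasfalcon$  (last char: '$')
  sorted[14] = sfalcon$sassafra  (last char: 'a')
  sorted[15] = ssafrasfalcon$sa  (last char: 'a')
Last column: nsfrslsaaocfs$aa
Original string S is at sorted index 13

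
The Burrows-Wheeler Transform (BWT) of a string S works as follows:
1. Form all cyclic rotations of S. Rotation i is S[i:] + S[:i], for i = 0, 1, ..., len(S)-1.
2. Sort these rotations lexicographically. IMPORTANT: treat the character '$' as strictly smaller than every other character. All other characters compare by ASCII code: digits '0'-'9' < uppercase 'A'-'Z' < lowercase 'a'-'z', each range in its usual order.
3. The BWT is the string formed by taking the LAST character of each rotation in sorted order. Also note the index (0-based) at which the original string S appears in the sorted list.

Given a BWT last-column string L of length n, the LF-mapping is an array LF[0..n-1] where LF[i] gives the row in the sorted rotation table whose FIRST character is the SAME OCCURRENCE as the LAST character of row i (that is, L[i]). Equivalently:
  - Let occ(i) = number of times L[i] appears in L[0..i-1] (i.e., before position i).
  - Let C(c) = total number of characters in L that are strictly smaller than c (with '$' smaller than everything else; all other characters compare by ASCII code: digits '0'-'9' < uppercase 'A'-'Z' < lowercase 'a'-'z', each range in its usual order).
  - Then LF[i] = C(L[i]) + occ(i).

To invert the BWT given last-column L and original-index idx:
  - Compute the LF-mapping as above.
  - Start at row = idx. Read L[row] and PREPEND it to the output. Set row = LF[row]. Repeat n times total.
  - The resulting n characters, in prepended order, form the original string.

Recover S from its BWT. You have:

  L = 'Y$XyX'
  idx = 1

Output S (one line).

Answer: XXyY$

Derivation:
LF mapping: 3 0 1 4 2
Walk LF starting at row 1, prepending L[row]:
  step 1: row=1, L[1]='$', prepend. Next row=LF[1]=0
  step 2: row=0, L[0]='Y', prepend. Next row=LF[0]=3
  step 3: row=3, L[3]='y', prepend. Next row=LF[3]=4
  step 4: row=4, L[4]='X', prepend. Next row=LF[4]=2
  step 5: row=2, L[2]='X', prepend. Next row=LF[2]=1
Reversed output: XXyY$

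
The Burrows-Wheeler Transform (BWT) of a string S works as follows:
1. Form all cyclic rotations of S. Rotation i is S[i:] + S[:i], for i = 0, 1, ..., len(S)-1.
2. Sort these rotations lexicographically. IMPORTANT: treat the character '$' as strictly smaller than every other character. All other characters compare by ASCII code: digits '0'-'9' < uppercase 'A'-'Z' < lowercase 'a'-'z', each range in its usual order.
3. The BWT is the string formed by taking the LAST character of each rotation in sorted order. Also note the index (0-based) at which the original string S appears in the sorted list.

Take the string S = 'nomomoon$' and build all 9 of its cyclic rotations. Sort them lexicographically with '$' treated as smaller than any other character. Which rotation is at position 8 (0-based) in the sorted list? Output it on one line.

All 9 rotations (rotation i = S[i:]+S[:i]):
  rot[0] = nomomoon$
  rot[1] = omomoon$n
  rot[2] = momoon$no
  rot[3] = omoon$nom
  rot[4] = moon$nomo
  rot[5] = oon$nomom
  rot[6] = on$nomomo
  rot[7] = n$nomomoo
  rot[8] = $nomomoon
Sorted (with $ < everything):
  sorted[0] = $nomomoon
  sorted[1] = momoon$no
  sorted[2] = moon$nomo
  sorted[3] = n$nomomoo
  sorted[4] = nomomoon$
  sorted[5] = omomoon$n
  sorted[6] = omoon$nom
  sorted[7] = on$nomomo
  sorted[8] = oon$nomom
sorted[8] = oon$nomom

Answer: oon$nomom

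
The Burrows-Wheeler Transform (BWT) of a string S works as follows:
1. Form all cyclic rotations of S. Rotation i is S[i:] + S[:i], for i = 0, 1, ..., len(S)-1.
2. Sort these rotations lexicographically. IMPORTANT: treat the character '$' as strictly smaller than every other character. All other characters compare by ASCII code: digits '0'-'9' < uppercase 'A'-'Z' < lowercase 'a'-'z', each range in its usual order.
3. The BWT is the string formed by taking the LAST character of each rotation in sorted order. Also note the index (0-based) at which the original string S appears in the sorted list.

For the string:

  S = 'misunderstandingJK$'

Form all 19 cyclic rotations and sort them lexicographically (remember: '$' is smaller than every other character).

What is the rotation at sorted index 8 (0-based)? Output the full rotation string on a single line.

Answer: ingJK$misunderstand

Derivation:
All 19 rotations (rotation i = S[i:]+S[:i]):
  rot[0] = misunderstandingJK$
  rot[1] = isunderstandingJK$m
  rot[2] = sunderstandingJK$mi
  rot[3] = understandingJK$mis
  rot[4] = nderstandingJK$misu
  rot[5] = derstandingJK$misun
  rot[6] = erstandingJK$misund
  rot[7] = rstandingJK$misunde
  rot[8] = standingJK$misunder
  rot[9] = tandingJK$misunders
  rot[10] = andingJK$misunderst
  rot[11] = ndingJK$misundersta
  rot[12] = dingJK$misunderstan
  rot[13] = ingJK$misunderstand
  rot[14] = ngJK$misunderstandi
  rot[15] = gJK$misunderstandin
  rot[16] = JK$misunderstanding
  rot[17] = K$misunderstandingJ
  rot[18] = $misunderstandingJK
Sorted (with $ < everything):
  sorted[0] = $misunderstandingJK
  sorted[1] = JK$misunderstanding
  sorted[2] = K$misunderstandingJ
  sorted[3] = andingJK$misunderst
  sorted[4] = derstandingJK$misun
  sorted[5] = dingJK$misunderstan
  sorted[6] = erstandingJK$misund
  sorted[7] = gJK$misunderstandin
  sorted[8] = ingJK$misunderstand
  sorted[9] = isunderstandingJK$m
  sorted[10] = misunderstandingJK$
  sorted[11] = nderstandingJK$misu
  sorted[12] = ndingJK$misundersta
  sorted[13] = ngJK$misunderstandi
  sorted[14] = rstandingJK$misunde
  sorted[15] = standingJK$misunder
  sorted[16] = sunderstandingJK$mi
  sorted[17] = tandingJK$misunders
  sorted[18] = understandingJK$mis
sorted[8] = ingJK$misunderstand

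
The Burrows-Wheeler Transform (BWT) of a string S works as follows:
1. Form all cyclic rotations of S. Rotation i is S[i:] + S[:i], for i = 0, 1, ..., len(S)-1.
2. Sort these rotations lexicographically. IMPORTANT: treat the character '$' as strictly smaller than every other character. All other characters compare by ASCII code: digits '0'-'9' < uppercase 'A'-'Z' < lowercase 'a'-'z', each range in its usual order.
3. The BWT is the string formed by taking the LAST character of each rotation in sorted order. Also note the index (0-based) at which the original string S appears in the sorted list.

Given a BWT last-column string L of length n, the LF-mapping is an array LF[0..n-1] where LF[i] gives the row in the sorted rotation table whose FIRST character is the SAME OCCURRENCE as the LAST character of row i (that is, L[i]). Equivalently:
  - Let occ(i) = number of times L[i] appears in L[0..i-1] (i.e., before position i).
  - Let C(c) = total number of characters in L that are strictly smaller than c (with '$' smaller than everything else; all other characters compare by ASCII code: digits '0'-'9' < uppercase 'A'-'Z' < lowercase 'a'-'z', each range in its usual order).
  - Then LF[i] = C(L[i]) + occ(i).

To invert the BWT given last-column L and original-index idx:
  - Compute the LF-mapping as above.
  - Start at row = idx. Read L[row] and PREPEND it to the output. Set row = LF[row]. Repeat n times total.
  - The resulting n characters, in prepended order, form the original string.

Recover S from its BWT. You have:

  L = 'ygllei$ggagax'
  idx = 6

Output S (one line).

LF mapping: 12 4 9 10 3 8 0 5 6 1 7 2 11
Walk LF starting at row 6, prepending L[row]:
  step 1: row=6, L[6]='$', prepend. Next row=LF[6]=0
  step 2: row=0, L[0]='y', prepend. Next row=LF[0]=12
  step 3: row=12, L[12]='x', prepend. Next row=LF[12]=11
  step 4: row=11, L[11]='a', prepend. Next row=LF[11]=2
  step 5: row=2, L[2]='l', prepend. Next row=LF[2]=9
  step 6: row=9, L[9]='a', prepend. Next row=LF[9]=1
  step 7: row=1, L[1]='g', prepend. Next row=LF[1]=4
  step 8: row=4, L[4]='e', prepend. Next row=LF[4]=3
  step 9: row=3, L[3]='l', prepend. Next row=LF[3]=10
  step 10: row=10, L[10]='g', prepend. Next row=LF[10]=7
  step 11: row=7, L[7]='g', prepend. Next row=LF[7]=5
  step 12: row=5, L[5]='i', prepend. Next row=LF[5]=8
  step 13: row=8, L[8]='g', prepend. Next row=LF[8]=6
Reversed output: gigglegalaxy$

Answer: gigglegalaxy$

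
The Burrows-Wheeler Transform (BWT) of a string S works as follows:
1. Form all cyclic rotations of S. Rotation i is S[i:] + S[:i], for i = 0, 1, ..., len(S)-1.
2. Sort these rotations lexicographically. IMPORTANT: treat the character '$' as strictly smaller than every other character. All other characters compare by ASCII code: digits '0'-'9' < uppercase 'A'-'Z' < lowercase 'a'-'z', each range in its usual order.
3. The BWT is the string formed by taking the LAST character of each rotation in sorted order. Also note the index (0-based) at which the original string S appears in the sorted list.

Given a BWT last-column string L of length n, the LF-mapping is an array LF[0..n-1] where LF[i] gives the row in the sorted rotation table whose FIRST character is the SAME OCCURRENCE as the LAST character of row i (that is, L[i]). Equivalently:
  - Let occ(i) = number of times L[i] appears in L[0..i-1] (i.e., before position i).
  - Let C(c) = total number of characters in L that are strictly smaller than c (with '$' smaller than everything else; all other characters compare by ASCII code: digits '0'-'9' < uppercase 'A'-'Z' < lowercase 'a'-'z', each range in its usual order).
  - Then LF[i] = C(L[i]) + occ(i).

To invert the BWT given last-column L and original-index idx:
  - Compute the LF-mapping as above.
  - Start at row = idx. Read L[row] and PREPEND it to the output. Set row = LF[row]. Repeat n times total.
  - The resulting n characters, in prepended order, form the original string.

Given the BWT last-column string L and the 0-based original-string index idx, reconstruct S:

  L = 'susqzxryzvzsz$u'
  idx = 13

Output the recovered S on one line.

LF mapping: 3 6 4 1 11 9 2 10 12 8 13 5 14 0 7
Walk LF starting at row 13, prepending L[row]:
  step 1: row=13, L[13]='$', prepend. Next row=LF[13]=0
  step 2: row=0, L[0]='s', prepend. Next row=LF[0]=3
  step 3: row=3, L[3]='q', prepend. Next row=LF[3]=1
  step 4: row=1, L[1]='u', prepend. Next row=LF[1]=6
  step 5: row=6, L[6]='r', prepend. Next row=LF[6]=2
  step 6: row=2, L[2]='s', prepend. Next row=LF[2]=4
  step 7: row=4, L[4]='z', prepend. Next row=LF[4]=11
  step 8: row=11, L[11]='s', prepend. Next row=LF[11]=5
  step 9: row=5, L[5]='x', prepend. Next row=LF[5]=9
  step 10: row=9, L[9]='v', prepend. Next row=LF[9]=8
  step 11: row=8, L[8]='z', prepend. Next row=LF[8]=12
  step 12: row=12, L[12]='z', prepend. Next row=LF[12]=14
  step 13: row=14, L[14]='u', prepend. Next row=LF[14]=7
  step 14: row=7, L[7]='y', prepend. Next row=LF[7]=10
  step 15: row=10, L[10]='z', prepend. Next row=LF[10]=13
Reversed output: zyuzzvxszsruqs$

Answer: zyuzzvxszsruqs$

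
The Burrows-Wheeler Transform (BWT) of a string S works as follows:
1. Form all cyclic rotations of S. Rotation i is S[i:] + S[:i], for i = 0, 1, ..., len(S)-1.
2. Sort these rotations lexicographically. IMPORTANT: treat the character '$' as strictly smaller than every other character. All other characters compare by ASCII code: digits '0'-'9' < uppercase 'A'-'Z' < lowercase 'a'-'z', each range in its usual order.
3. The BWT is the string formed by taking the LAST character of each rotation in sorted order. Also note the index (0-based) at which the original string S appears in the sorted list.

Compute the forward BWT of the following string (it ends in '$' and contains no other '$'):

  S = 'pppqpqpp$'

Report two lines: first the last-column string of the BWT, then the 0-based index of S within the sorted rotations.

All 9 rotations (rotation i = S[i:]+S[:i]):
  rot[0] = pppqpqpp$
  rot[1] = ppqpqpp$p
  rot[2] = pqpqpp$pp
  rot[3] = qpqpp$ppp
  rot[4] = pqpp$pppq
  rot[5] = qpp$pppqp
  rot[6] = pp$pppqpq
  rot[7] = p$pppqpqp
  rot[8] = $pppqpqpp
Sorted (with $ < everything):
  sorted[0] = $pppqpqpp  (last char: 'p')
  sorted[1] = p$pppqpqp  (last char: 'p')
  sorted[2] = pp$pppqpq  (last char: 'q')
  sorted[3] = pppqpqpp$  (last char: '$')
  sorted[4] = ppqpqpp$p  (last char: 'p')
  sorted[5] = pqpp$pppq  (last char: 'q')
  sorted[6] = pqpqpp$pp  (last char: 'p')
  sorted[7] = qpp$pppqp  (last char: 'p')
  sorted[8] = qpqpp$ppp  (last char: 'p')
Last column: ppq$pqppp
Original string S is at sorted index 3

Answer: ppq$pqppp
3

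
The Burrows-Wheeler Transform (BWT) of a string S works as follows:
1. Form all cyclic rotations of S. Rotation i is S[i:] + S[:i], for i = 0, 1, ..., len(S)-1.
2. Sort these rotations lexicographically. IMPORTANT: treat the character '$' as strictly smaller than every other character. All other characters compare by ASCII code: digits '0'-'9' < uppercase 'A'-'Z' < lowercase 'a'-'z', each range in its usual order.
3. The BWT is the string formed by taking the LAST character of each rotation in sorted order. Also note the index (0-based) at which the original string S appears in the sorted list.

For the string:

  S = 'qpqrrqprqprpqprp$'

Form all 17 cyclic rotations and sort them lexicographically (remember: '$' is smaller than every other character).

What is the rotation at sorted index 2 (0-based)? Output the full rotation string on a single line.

All 17 rotations (rotation i = S[i:]+S[:i]):
  rot[0] = qpqrrqprqprpqprp$
  rot[1] = pqrrqprqprpqprp$q
  rot[2] = qrrqprqprpqprp$qp
  rot[3] = rrqprqprpqprp$qpq
  rot[4] = rqprqprpqprp$qpqr
  rot[5] = qprqprpqprp$qpqrr
  rot[6] = prqprpqprp$qpqrrq
  rot[7] = rqprpqprp$qpqrrqp
  rot[8] = qprpqprp$qpqrrqpr
  rot[9] = prpqprp$qpqrrqprq
  rot[10] = rpqprp$qpqrrqprqp
  rot[11] = pqprp$qpqrrqprqpr
  rot[12] = qprp$qpqrrqprqprp
  rot[13] = prp$qpqrrqprqprpq
  rot[14] = rp$qpqrrqprqprpqp
  rot[15] = p$qpqrrqprqprpqpr
  rot[16] = $qpqrrqprqprpqprp
Sorted (with $ < everything):
  sorted[0] = $qpqrrqprqprpqprp
  sorted[1] = p$qpqrrqprqprpqpr
  sorted[2] = pqprp$qpqrrqprqpr
  sorted[3] = pqrrqprqprpqprp$q
  sorted[4] = prp$qpqrrqprqprpq
  sorted[5] = prpqprp$qpqrrqprq
  sorted[6] = prqprpqprp$qpqrrq
  sorted[7] = qpqrrqprqprpqprp$
  sorted[8] = qprp$qpqrrqprqprp
  sorted[9] = qprpqprp$qpqrrqpr
  sorted[10] = qprqprpqprp$qpqrr
  sorted[11] = qrrqprqprpqprp$qp
  sorted[12] = rp$qpqrrqprqprpqp
  sorted[13] = rpqprp$qpqrrqprqp
  sorted[14] = rqprpqprp$qpqrrqp
  sorted[15] = rqprqprpqprp$qpqr
  sorted[16] = rrqprqprpqprp$qpq
sorted[2] = pqprp$qpqrrqprqpr

Answer: pqprp$qpqrrqprqpr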